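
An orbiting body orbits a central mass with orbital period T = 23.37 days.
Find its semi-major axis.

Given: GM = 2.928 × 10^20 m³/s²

Convert to SI: T = 23.37 days = 2.01917e+06 s.
Invert Kepler's third law: a = (GM · T² / (4π²))^(1/3).
Substituting T = 2.01917e+06 s and GM = 2.928e+20 m³/s²:
a = (2.928e+20 · (2.01917e+06)² / (4π²))^(1/3) m
a ≈ 3.115e+10 m = 3.115 × 10^10 m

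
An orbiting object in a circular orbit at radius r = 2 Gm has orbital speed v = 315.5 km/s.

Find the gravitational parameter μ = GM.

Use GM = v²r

Convert to SI: r = 2 Gm = 2e+09 m; v = 315.5 km/s = 315500 m/s.
For a circular orbit v² = GM/r, so GM = v² · r.
GM = (315500)² · 2e+09 m³/s² ≈ 1.991e+20 m³/s² = 1.991 × 10^20 m³/s².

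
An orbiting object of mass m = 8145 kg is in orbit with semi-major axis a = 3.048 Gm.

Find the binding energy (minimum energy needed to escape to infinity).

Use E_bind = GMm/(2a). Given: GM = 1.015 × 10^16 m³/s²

Convert to SI: a = 3.048 Gm = 3.048e+09 m.
Total orbital energy is E = −GMm/(2a); binding energy is E_bind = −E = GMm/(2a).
E_bind = 1.015e+16 · 8145 / (2 · 3.048e+09) J ≈ 1.356e+10 J = 13.56 GJ.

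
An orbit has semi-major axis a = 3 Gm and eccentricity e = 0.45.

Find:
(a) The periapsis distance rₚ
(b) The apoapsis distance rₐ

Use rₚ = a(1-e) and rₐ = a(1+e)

Convert to SI: a = 3 Gm = 3e+09 m.
(a) rₚ = a(1 − e) = 3e+09 · (1 − 0.45) = 3e+09 · 0.55 ≈ 1.65e+09 m = 1.65 Gm.
(b) rₐ = a(1 + e) = 3e+09 · (1 + 0.45) = 3e+09 · 1.45 ≈ 4.35e+09 m = 4.35 Gm.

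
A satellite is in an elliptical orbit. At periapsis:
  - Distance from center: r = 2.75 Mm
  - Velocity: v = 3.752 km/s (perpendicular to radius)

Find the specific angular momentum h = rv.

Convert to SI: r = 2.75 Mm = 2.75e+06 m; v = 3.752 km/s = 3752 m/s.
With v perpendicular to r, h = r · v.
h = 2.75e+06 · 3752 m²/s ≈ 1.032e+10 m²/s.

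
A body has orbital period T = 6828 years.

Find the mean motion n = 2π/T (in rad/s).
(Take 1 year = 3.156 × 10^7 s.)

Convert to SI: T = 6828 years = 2.15492e+11 s.
n = 2π / T.
n = 2π / 2.15492e+11 s ≈ 2.916e-11 rad/s.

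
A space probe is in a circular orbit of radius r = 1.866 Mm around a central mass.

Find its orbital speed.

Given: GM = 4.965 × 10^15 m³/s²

Convert to SI: r = 1.866 Mm = 1.866e+06 m.
For a circular orbit, gravity supplies the centripetal force, so v = √(GM / r).
v = √(4.965e+15 / 1.866e+06) m/s ≈ 5.158e+04 m/s = 51.58 km/s.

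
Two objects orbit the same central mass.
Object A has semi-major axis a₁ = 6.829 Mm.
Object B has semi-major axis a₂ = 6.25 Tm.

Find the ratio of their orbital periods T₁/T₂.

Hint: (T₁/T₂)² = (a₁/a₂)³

Convert to SI: a₁ = 6.829 Mm = 6.829e+06 m; a₂ = 6.25 Tm = 6.25e+12 m.
From Kepler's third law, (T₁/T₂)² = (a₁/a₂)³, so T₁/T₂ = (a₁/a₂)^(3/2).
a₁/a₂ = 6.829e+06 / 6.25e+12 = 1.09264e-06.
T₁/T₂ = (1.09264e-06)^(3/2) ≈ 1.142e-09.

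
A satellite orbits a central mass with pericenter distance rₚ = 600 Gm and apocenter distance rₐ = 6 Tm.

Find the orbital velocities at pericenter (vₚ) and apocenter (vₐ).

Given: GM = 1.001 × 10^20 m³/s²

Convert to SI: rₚ = 600 Gm = 6e+11 m; rₐ = 6 Tm = 6e+12 m.
Use the vis-viva equation v² = GM(2/r − 1/a) with a = (rₚ + rₐ)/2 = (6e+11 + 6e+12)/2 = 3.3e+12 m.
vₚ = √(GM · (2/rₚ − 1/a)) = √(1.001e+20 · (2/6e+11 − 1/3.3e+12)) m/s ≈ 1.742e+04 m/s = 17.42 km/s.
vₐ = √(GM · (2/rₐ − 1/a)) = √(1.001e+20 · (2/6e+12 − 1/3.3e+12)) m/s ≈ 1742 m/s = 1.742 km/s.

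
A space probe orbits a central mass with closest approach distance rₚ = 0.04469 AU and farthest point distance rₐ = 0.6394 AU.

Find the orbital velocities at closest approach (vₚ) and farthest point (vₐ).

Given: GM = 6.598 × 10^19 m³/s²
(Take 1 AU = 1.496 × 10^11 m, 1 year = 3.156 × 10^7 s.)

Convert to SI: rₚ = 0.04469 AU = 6.68562e+09 m; rₐ = 0.6394 AU = 9.56542e+10 m.
Use the vis-viva equation v² = GM(2/r − 1/a) with a = (rₚ + rₐ)/2 = (6.68562e+09 + 9.56542e+10)/2 = 5.11699e+10 m.
vₚ = √(GM · (2/rₚ − 1/a)) = √(6.598e+19 · (2/6.68562e+09 − 1/5.11699e+10)) m/s ≈ 1.358e+05 m/s = 28.65 AU/year.
vₐ = √(GM · (2/rₐ − 1/a)) = √(6.598e+19 · (2/9.56542e+10 − 1/5.11699e+10)) m/s ≈ 9493 m/s = 2.003 AU/year.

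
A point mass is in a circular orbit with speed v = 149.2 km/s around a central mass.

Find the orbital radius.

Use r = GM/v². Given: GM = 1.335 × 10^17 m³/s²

Convert to SI: v = 149.2 km/s = 149200 m/s.
For a circular orbit, v² = GM / r, so r = GM / v².
r = 1.335e+17 / (149200)² m ≈ 5.997e+06 m = 5.997 Mm.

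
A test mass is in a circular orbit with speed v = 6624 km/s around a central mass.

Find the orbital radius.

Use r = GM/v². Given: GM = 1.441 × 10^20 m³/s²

Convert to SI: v = 6624 km/s = 6.624e+06 m/s.
For a circular orbit, v² = GM / r, so r = GM / v².
r = 1.441e+20 / (6.624e+06)² m ≈ 3.284e+06 m = 3.284 Mm.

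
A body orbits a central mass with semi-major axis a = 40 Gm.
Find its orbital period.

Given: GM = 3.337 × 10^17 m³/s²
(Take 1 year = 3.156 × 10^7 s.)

Convert to SI: a = 40 Gm = 4e+10 m.
Kepler's third law: T = 2π √(a³ / GM).
Substituting a = 4e+10 m and GM = 3.337e+17 m³/s²:
T = 2π √((4e+10)³ / 3.337e+17) s
T ≈ 8.701e+07 s = 2.757 years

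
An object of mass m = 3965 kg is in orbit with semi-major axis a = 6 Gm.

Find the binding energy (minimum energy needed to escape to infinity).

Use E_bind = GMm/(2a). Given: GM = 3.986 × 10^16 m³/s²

Convert to SI: a = 6 Gm = 6e+09 m.
Total orbital energy is E = −GMm/(2a); binding energy is E_bind = −E = GMm/(2a).
E_bind = 3.986e+16 · 3965 / (2 · 6e+09) J ≈ 1.317e+10 J = 13.17 GJ.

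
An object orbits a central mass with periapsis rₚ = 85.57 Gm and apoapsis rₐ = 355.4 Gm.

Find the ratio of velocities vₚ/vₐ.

Convert to SI: rₚ = 85.57 Gm = 8.557e+10 m; rₐ = 355.4 Gm = 3.554e+11 m.
Conservation of angular momentum gives rₚvₚ = rₐvₐ, so vₚ/vₐ = rₐ/rₚ.
vₚ/vₐ = 3.554e+11 / 8.557e+10 ≈ 4.153.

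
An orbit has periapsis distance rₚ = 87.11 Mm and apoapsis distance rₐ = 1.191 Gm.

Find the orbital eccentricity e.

Convert to SI: rₚ = 87.11 Mm = 8.711e+07 m; rₐ = 1.191 Gm = 1.191e+09 m.
e = (rₐ − rₚ) / (rₐ + rₚ).
e = (1.191e+09 − 8.711e+07) / (1.191e+09 + 8.711e+07) = 1.10389e+09 / 1.27811e+09 ≈ 0.8637.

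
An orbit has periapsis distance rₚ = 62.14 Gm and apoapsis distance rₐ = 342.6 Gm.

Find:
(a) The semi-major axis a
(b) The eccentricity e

Convert to SI: rₚ = 62.14 Gm = 6.214e+10 m; rₐ = 342.6 Gm = 3.426e+11 m.
(a) a = (rₚ + rₐ) / 2 = (6.214e+10 + 3.426e+11) / 2 ≈ 2.024e+11 m = 202.4 Gm.
(b) e = (rₐ − rₚ) / (rₐ + rₚ) = (3.426e+11 − 6.214e+10) / (3.426e+11 + 6.214e+10) ≈ 0.6929.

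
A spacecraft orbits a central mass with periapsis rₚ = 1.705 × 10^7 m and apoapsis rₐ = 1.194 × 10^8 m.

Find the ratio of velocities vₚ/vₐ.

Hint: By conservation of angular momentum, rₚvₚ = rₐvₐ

Conservation of angular momentum gives rₚvₚ = rₐvₐ, so vₚ/vₐ = rₐ/rₚ.
vₚ/vₐ = 1.194e+08 / 1.705e+07 ≈ 7.003.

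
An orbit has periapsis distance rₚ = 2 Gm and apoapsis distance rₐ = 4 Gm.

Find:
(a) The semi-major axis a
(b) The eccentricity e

Convert to SI: rₚ = 2 Gm = 2e+09 m; rₐ = 4 Gm = 4e+09 m.
(a) a = (rₚ + rₐ) / 2 = (2e+09 + 4e+09) / 2 ≈ 3e+09 m = 3 Gm.
(b) e = (rₐ − rₚ) / (rₐ + rₚ) = (4e+09 − 2e+09) / (4e+09 + 2e+09) ≈ 0.3333.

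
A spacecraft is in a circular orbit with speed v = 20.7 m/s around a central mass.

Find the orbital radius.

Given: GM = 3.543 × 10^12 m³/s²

For a circular orbit, v² = GM / r, so r = GM / v².
r = 3.543e+12 / (20.7)² m ≈ 8.269e+09 m = 8.269 Gm.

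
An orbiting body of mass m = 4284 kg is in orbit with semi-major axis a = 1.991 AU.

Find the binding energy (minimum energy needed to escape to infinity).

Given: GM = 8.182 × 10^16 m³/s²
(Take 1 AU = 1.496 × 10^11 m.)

Convert to SI: a = 1.991 AU = 2.97854e+11 m.
Total orbital energy is E = −GMm/(2a); binding energy is E_bind = −E = GMm/(2a).
E_bind = 8.182e+16 · 4284 / (2 · 2.97854e+11) J ≈ 5.884e+08 J = 588.4 MJ.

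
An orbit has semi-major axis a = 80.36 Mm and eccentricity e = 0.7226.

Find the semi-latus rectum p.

Convert to SI: a = 80.36 Mm = 8.036e+07 m.
p = a (1 − e²).
p = 8.036e+07 · (1 − (0.7226)²) = 8.036e+07 · 0.477849 ≈ 3.84e+07 m = 38.4 Mm.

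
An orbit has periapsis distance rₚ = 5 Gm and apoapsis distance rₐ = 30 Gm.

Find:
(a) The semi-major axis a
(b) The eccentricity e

Convert to SI: rₚ = 5 Gm = 5e+09 m; rₐ = 30 Gm = 3e+10 m.
(a) a = (rₚ + rₐ) / 2 = (5e+09 + 3e+10) / 2 ≈ 1.75e+10 m = 17.5 Gm.
(b) e = (rₐ − rₚ) / (rₐ + rₚ) = (3e+10 − 5e+09) / (3e+10 + 5e+09) ≈ 0.7143.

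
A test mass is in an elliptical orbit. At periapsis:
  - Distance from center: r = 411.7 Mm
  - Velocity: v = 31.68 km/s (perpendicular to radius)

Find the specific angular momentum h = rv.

Convert to SI: r = 411.7 Mm = 4.117e+08 m; v = 31.68 km/s = 31680 m/s.
With v perpendicular to r, h = r · v.
h = 4.117e+08 · 31680 m²/s ≈ 1.304e+13 m²/s.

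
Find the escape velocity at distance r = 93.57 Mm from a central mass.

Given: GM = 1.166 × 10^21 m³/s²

Convert to SI: r = 93.57 Mm = 9.357e+07 m.
Escape velocity comes from setting total energy to zero: ½v² − GM/r = 0 ⇒ v_esc = √(2GM / r).
v_esc = √(2 · 1.166e+21 / 9.357e+07) m/s ≈ 4.992e+06 m/s = 4992 km/s.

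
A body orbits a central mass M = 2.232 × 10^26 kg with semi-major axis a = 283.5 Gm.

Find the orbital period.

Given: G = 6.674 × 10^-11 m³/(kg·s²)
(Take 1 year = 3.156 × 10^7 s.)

Convert to SI: a = 283.5 Gm = 2.835e+11 m.
GM = G · M = 6.674e-11 · 2.232e+26 = 1.48964e+16 m³/s².
Kepler's third law: T = 2π √(a³ / GM).
Substituting a = 2.835e+11 m and GM = 1.48964e+16 m³/s²:
T = 2π √((2.835e+11)³ / 1.48964e+16) s
T ≈ 7.771e+09 s = 246.2 years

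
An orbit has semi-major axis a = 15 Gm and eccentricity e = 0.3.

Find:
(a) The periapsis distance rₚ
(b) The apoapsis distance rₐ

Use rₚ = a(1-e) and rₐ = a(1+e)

Convert to SI: a = 15 Gm = 1.5e+10 m.
(a) rₚ = a(1 − e) = 1.5e+10 · (1 − 0.3) = 1.5e+10 · 0.7 ≈ 1.05e+10 m = 10.5 Gm.
(b) rₐ = a(1 + e) = 1.5e+10 · (1 + 0.3) = 1.5e+10 · 1.3 ≈ 1.95e+10 m = 19.5 Gm.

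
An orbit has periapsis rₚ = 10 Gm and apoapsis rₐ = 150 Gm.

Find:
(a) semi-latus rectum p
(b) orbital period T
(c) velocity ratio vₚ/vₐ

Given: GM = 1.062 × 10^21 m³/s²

Convert to SI: rₚ = 10 Gm = 1e+10 m; rₐ = 150 Gm = 1.5e+11 m.
(a) From a = (rₚ + rₐ)/2 = 8e+10 m and e = (rₐ − rₚ)/(rₐ + rₚ) = 0.875, p = a(1 − e²) = 8e+10 · (1 − (0.875)²) ≈ 1.875e+10 m
(b) With a = (rₚ + rₐ)/2 = 8e+10 m, T = 2π √(a³/GM) = 2π √((8e+10)³/1.062e+21) s ≈ 4.363e+06 s
(c) Conservation of angular momentum (rₚvₚ = rₐvₐ) gives vₚ/vₐ = rₐ/rₚ = 1.5e+11/1e+10 ≈ 15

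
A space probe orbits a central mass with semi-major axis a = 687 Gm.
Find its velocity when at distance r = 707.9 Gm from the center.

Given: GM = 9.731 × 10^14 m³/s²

Convert to SI: a = 687 Gm = 6.87e+11 m; r = 707.9 Gm = 7.079e+11 m.
Vis-viva: v = √(GM · (2/r − 1/a)).
2/r − 1/a = 2/7.079e+11 − 1/6.87e+11 = 1.36965e-12 m⁻¹.
v = √(9.731e+14 · 1.36965e-12) m/s ≈ 36.51 m/s = 36.51 m/s.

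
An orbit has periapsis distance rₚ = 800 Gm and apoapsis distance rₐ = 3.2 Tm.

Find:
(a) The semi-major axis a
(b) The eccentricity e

Convert to SI: rₚ = 800 Gm = 8e+11 m; rₐ = 3.2 Tm = 3.2e+12 m.
(a) a = (rₚ + rₐ) / 2 = (8e+11 + 3.2e+12) / 2 ≈ 2e+12 m = 2 Tm.
(b) e = (rₐ − rₚ) / (rₐ + rₚ) = (3.2e+12 − 8e+11) / (3.2e+12 + 8e+11) ≈ 0.6.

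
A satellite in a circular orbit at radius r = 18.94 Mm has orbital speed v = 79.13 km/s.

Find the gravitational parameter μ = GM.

Convert to SI: r = 18.94 Mm = 1.894e+07 m; v = 79.13 km/s = 79130 m/s.
For a circular orbit v² = GM/r, so GM = v² · r.
GM = (79130)² · 1.894e+07 m³/s² ≈ 1.186e+17 m³/s² = 1.186 × 10^17 m³/s².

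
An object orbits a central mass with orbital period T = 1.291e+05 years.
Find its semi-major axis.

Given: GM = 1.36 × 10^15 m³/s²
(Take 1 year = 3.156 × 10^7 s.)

Convert to SI: T = 1.291e+05 years = 4.0744e+12 s.
Invert Kepler's third law: a = (GM · T² / (4π²))^(1/3).
Substituting T = 4.0744e+12 s and GM = 1.36e+15 m³/s²:
a = (1.36e+15 · (4.0744e+12)² / (4π²))^(1/3) m
a ≈ 8.3e+12 m = 8.3 Tm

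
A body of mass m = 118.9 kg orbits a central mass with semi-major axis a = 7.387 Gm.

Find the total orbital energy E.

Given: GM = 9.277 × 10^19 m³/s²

Convert to SI: a = 7.387 Gm = 7.387e+09 m.
E = −GMm / (2a).
E = −9.277e+19 · 118.9 / (2 · 7.387e+09) J ≈ -7.466e+11 J = -746.6 GJ.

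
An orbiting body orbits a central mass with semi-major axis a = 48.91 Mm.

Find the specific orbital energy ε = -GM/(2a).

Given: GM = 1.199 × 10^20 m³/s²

Convert to SI: a = 48.91 Mm = 4.891e+07 m.
ε = −GM / (2a).
ε = −1.199e+20 / (2 · 4.891e+07) J/kg ≈ -1.226e+12 J/kg = -1226 GJ/kg.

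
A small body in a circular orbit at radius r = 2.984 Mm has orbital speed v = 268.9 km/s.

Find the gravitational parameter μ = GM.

Convert to SI: r = 2.984 Mm = 2.984e+06 m; v = 268.9 km/s = 268900 m/s.
For a circular orbit v² = GM/r, so GM = v² · r.
GM = (268900)² · 2.984e+06 m³/s² ≈ 2.158e+17 m³/s² = 2.158 × 10^17 m³/s².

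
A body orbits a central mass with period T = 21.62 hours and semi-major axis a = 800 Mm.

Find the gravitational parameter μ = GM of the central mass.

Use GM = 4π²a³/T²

Convert to SI: T = 21.62 hours = 77832 s; a = 800 Mm = 8e+08 m.
GM = 4π² · a³ / T².
GM = 4π² · (8e+08)³ / (77832)² m³/s² ≈ 3.337e+18 m³/s² = 3.337 × 10^18 m³/s².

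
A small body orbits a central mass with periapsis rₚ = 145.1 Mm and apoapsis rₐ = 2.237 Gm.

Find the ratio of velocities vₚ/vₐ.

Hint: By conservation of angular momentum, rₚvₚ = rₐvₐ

Convert to SI: rₚ = 145.1 Mm = 1.451e+08 m; rₐ = 2.237 Gm = 2.237e+09 m.
Conservation of angular momentum gives rₚvₚ = rₐvₐ, so vₚ/vₐ = rₐ/rₚ.
vₚ/vₐ = 2.237e+09 / 1.451e+08 ≈ 15.42.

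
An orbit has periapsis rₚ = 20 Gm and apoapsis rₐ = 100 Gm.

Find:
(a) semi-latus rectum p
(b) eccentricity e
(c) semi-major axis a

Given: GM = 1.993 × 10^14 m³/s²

Convert to SI: rₚ = 20 Gm = 2e+10 m; rₐ = 100 Gm = 1e+11 m.
(a) From a = (rₚ + rₐ)/2 = 6e+10 m and e = (rₐ − rₚ)/(rₐ + rₚ) = 0.666667, p = a(1 − e²) = 6e+10 · (1 − (0.666667)²) ≈ 3.333e+10 m
(b) e = (rₐ − rₚ)/(rₐ + rₚ) = (1e+11 − 2e+10)/(1e+11 + 2e+10) ≈ 0.6667
(c) a = (rₚ + rₐ)/2 = (2e+10 + 1e+11)/2 ≈ 6e+10 m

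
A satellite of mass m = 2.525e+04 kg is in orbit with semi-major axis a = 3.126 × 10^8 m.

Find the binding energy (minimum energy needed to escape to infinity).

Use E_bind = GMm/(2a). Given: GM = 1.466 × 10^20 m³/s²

Total orbital energy is E = −GMm/(2a); binding energy is E_bind = −E = GMm/(2a).
E_bind = 1.466e+20 · 2.525e+04 / (2 · 3.126e+08) J ≈ 5.921e+15 J = 5.921 PJ.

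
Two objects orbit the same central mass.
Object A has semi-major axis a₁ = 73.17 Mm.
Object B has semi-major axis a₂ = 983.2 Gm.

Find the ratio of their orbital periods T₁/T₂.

Convert to SI: a₁ = 73.17 Mm = 7.317e+07 m; a₂ = 983.2 Gm = 9.832e+11 m.
From Kepler's third law, (T₁/T₂)² = (a₁/a₂)³, so T₁/T₂ = (a₁/a₂)^(3/2).
a₁/a₂ = 7.317e+07 / 9.832e+11 = 7.44203e-05.
T₁/T₂ = (7.44203e-05)^(3/2) ≈ 6.42e-07.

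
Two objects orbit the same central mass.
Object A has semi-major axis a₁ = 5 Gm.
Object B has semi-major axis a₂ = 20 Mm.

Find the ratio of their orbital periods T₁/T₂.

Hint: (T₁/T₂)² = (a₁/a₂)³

Convert to SI: a₁ = 5 Gm = 5e+09 m; a₂ = 20 Mm = 2e+07 m.
From Kepler's third law, (T₁/T₂)² = (a₁/a₂)³, so T₁/T₂ = (a₁/a₂)^(3/2).
a₁/a₂ = 5e+09 / 2e+07 = 250.
T₁/T₂ = (250)^(3/2) ≈ 3953.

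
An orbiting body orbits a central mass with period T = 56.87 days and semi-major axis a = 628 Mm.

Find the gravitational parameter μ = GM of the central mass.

Convert to SI: T = 56.87 days = 4.91357e+06 s; a = 628 Mm = 6.28e+08 m.
GM = 4π² · a³ / T².
GM = 4π² · (6.28e+08)³ / (4.91357e+06)² m³/s² ≈ 4.05e+14 m³/s² = 4.05 × 10^14 m³/s².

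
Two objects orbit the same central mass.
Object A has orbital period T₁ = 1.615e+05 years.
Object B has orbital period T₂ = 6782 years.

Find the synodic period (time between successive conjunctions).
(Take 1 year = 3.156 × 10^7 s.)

Convert to SI: T₁ = 1.615e+05 years = 5.09694e+12 s; T₂ = 6782 years = 2.1404e+11 s.
T_syn = |T₁ · T₂ / (T₁ − T₂)|.
T_syn = |5.09694e+12 · 2.1404e+11 / (5.09694e+12 − 2.1404e+11)| s ≈ 2.234e+11 s = 7079 years.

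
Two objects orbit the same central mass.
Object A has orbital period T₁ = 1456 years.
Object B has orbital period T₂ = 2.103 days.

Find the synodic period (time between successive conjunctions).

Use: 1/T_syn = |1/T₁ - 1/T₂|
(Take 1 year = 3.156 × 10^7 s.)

Convert to SI: T₁ = 1456 years = 4.59514e+10 s; T₂ = 2.103 days = 181699 s.
T_syn = |T₁ · T₂ / (T₁ − T₂)|.
T_syn = |4.59514e+10 · 181699 / (4.59514e+10 − 181699)| s ≈ 1.817e+05 s = 2.103 days.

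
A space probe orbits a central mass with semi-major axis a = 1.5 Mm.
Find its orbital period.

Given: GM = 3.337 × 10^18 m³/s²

Convert to SI: a = 1.5 Mm = 1.5e+06 m.
Kepler's third law: T = 2π √(a³ / GM).
Substituting a = 1.5e+06 m and GM = 3.337e+18 m³/s²:
T = 2π √((1.5e+06)³ / 3.337e+18) s
T ≈ 6.319 s = 6.319 seconds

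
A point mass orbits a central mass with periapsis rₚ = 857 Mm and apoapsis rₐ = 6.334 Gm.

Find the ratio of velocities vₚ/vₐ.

Convert to SI: rₚ = 857 Mm = 8.57e+08 m; rₐ = 6.334 Gm = 6.334e+09 m.
Conservation of angular momentum gives rₚvₚ = rₐvₐ, so vₚ/vₐ = rₐ/rₚ.
vₚ/vₐ = 6.334e+09 / 8.57e+08 ≈ 7.391.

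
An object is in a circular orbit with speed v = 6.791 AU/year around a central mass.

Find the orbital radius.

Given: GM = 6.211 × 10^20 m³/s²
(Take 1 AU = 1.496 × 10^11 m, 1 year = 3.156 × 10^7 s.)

Convert to SI: v = 6.791 AU/year = 32190.5 m/s.
For a circular orbit, v² = GM / r, so r = GM / v².
r = 6.211e+20 / (32190.5)² m ≈ 5.994e+11 m = 4.007 AU.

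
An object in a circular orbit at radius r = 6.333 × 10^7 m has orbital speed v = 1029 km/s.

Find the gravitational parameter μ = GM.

Convert to SI: v = 1029 km/s = 1.029e+06 m/s.
For a circular orbit v² = GM/r, so GM = v² · r.
GM = (1.029e+06)² · 6.333e+07 m³/s² ≈ 6.706e+19 m³/s² = 6.706 × 10^19 m³/s².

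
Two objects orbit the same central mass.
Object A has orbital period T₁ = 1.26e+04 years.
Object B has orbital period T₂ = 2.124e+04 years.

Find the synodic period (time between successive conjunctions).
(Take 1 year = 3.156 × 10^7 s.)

Convert to SI: T₁ = 1.26e+04 years = 3.97656e+11 s; T₂ = 2.124e+04 years = 6.70334e+11 s.
T_syn = |T₁ · T₂ / (T₁ − T₂)|.
T_syn = |3.97656e+11 · 6.70334e+11 / (3.97656e+11 − 6.70334e+11)| s ≈ 9.776e+11 s = 3.098e+04 years.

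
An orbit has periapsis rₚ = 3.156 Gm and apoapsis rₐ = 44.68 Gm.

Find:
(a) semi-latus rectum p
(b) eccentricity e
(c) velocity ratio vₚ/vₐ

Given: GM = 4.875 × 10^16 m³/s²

Convert to SI: rₚ = 3.156 Gm = 3.156e+09 m; rₐ = 44.68 Gm = 4.468e+10 m.
(a) From a = (rₚ + rₐ)/2 = 2.3918e+10 m and e = (rₐ − rₚ)/(rₐ + rₚ) = 0.868049, p = a(1 − e²) = 2.3918e+10 · (1 − (0.868049)²) ≈ 5.896e+09 m
(b) e = (rₐ − rₚ)/(rₐ + rₚ) = (4.468e+10 − 3.156e+09)/(4.468e+10 + 3.156e+09) ≈ 0.868
(c) Conservation of angular momentum (rₚvₚ = rₐvₐ) gives vₚ/vₐ = rₐ/rₚ = 4.468e+10/3.156e+09 ≈ 14.16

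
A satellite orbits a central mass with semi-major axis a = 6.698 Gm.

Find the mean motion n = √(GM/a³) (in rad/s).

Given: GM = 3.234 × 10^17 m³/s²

Convert to SI: a = 6.698 Gm = 6.698e+09 m.
n = √(GM / a³).
n = √(3.234e+17 / (6.698e+09)³) rad/s ≈ 1.037e-06 rad/s.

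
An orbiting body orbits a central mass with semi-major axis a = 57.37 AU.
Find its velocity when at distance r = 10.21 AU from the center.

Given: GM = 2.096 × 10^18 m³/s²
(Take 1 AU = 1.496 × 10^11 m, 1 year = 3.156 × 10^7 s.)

Convert to SI: a = 57.37 AU = 8.58255e+12 m; r = 10.21 AU = 1.52742e+12 m.
Vis-viva: v = √(GM · (2/r − 1/a)).
2/r − 1/a = 2/1.52742e+12 − 1/8.58255e+12 = 1.19289e-12 m⁻¹.
v = √(2.096e+18 · 1.19289e-12) m/s ≈ 1581 m/s = 0.3336 AU/year.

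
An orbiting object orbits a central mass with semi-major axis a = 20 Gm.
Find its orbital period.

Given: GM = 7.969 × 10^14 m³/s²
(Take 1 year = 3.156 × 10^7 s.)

Convert to SI: a = 20 Gm = 2e+10 m.
Kepler's third law: T = 2π √(a³ / GM).
Substituting a = 2e+10 m and GM = 7.969e+14 m³/s²:
T = 2π √((2e+10)³ / 7.969e+14) s
T ≈ 6.295e+08 s = 19.95 years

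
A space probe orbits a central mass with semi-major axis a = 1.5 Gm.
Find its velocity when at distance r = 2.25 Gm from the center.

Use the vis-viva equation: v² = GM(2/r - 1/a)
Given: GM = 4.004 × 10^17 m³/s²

Convert to SI: a = 1.5 Gm = 1.5e+09 m; r = 2.25 Gm = 2.25e+09 m.
Vis-viva: v = √(GM · (2/r − 1/a)).
2/r − 1/a = 2/2.25e+09 − 1/1.5e+09 = 2.22222e-10 m⁻¹.
v = √(4.004e+17 · 2.22222e-10) m/s ≈ 9433 m/s = 9.433 km/s.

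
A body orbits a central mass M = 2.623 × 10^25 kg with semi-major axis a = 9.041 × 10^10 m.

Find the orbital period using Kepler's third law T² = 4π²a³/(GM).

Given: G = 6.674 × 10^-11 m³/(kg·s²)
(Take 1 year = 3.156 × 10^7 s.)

GM = G · M = 6.674e-11 · 2.623e+25 = 1.75059e+15 m³/s².
Kepler's third law: T = 2π √(a³ / GM).
Substituting a = 9.041e+10 m and GM = 1.75059e+15 m³/s²:
T = 2π √((9.041e+10)³ / 1.75059e+15) s
T ≈ 4.082e+09 s = 129.4 years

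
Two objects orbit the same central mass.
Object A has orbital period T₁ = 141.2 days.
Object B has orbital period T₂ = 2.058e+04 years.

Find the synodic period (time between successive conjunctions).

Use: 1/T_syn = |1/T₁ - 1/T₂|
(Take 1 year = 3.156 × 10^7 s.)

Convert to SI: T₁ = 141.2 days = 1.21997e+07 s; T₂ = 2.058e+04 years = 6.49505e+11 s.
T_syn = |T₁ · T₂ / (T₁ − T₂)|.
T_syn = |1.21997e+07 · 6.49505e+11 / (1.21997e+07 − 6.49505e+11)| s ≈ 1.22e+07 s = 141.2 days.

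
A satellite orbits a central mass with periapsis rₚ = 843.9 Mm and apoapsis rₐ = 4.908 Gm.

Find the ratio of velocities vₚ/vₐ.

Convert to SI: rₚ = 843.9 Mm = 8.439e+08 m; rₐ = 4.908 Gm = 4.908e+09 m.
Conservation of angular momentum gives rₚvₚ = rₐvₐ, so vₚ/vₐ = rₐ/rₚ.
vₚ/vₐ = 4.908e+09 / 8.439e+08 ≈ 5.816.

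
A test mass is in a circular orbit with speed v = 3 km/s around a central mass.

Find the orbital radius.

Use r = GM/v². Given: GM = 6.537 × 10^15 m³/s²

Convert to SI: v = 3 km/s = 3000 m/s.
For a circular orbit, v² = GM / r, so r = GM / v².
r = 6.537e+15 / (3000)² m ≈ 7.263e+08 m = 7.263 × 10^8 m.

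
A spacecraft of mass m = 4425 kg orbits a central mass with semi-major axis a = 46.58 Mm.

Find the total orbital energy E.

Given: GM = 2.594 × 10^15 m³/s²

Convert to SI: a = 46.58 Mm = 4.658e+07 m.
E = −GMm / (2a).
E = −2.594e+15 · 4425 / (2 · 4.658e+07) J ≈ -1.232e+11 J = -123.2 GJ.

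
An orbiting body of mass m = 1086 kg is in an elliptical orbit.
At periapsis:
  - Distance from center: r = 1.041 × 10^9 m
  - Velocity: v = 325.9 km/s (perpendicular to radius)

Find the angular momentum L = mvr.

Convert to SI: v = 325.9 km/s = 325900 m/s.
Since v is perpendicular to r, L = m · v · r.
L = 1086 · 325900 · 1.041e+09 kg·m²/s ≈ 3.684e+17 kg·m²/s.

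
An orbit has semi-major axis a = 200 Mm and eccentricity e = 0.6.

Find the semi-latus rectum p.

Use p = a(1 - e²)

Convert to SI: a = 200 Mm = 2e+08 m.
p = a (1 − e²).
p = 2e+08 · (1 − (0.6)²) = 2e+08 · 0.64 ≈ 1.28e+08 m = 128 Mm.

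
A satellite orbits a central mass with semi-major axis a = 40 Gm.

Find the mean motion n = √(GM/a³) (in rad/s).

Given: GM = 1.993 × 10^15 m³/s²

Convert to SI: a = 40 Gm = 4e+10 m.
n = √(GM / a³).
n = √(1.993e+15 / (4e+10)³) rad/s ≈ 5.58e-09 rad/s.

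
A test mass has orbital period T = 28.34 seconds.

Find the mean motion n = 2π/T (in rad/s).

n = 2π / T.
n = 2π / 28.34 s ≈ 0.2217 rad/s.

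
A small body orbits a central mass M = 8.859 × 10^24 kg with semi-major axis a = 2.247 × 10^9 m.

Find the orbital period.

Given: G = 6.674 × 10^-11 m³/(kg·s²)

GM = G · M = 6.674e-11 · 8.859e+24 = 5.9125e+14 m³/s².
Kepler's third law: T = 2π √(a³ / GM).
Substituting a = 2.247e+09 m and GM = 5.9125e+14 m³/s²:
T = 2π √((2.247e+09)³ / 5.9125e+14) s
T ≈ 2.752e+07 s = 318.6 days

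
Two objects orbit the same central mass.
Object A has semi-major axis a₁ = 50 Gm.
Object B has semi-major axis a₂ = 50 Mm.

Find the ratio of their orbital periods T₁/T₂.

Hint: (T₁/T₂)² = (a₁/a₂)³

Convert to SI: a₁ = 50 Gm = 5e+10 m; a₂ = 50 Mm = 5e+07 m.
From Kepler's third law, (T₁/T₂)² = (a₁/a₂)³, so T₁/T₂ = (a₁/a₂)^(3/2).
a₁/a₂ = 5e+10 / 5e+07 = 1000.
T₁/T₂ = (1000)^(3/2) ≈ 3.162e+04.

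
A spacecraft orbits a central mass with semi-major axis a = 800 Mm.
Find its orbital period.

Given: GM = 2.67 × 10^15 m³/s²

Convert to SI: a = 800 Mm = 8e+08 m.
Kepler's third law: T = 2π √(a³ / GM).
Substituting a = 8e+08 m and GM = 2.67e+15 m³/s²:
T = 2π √((8e+08)³ / 2.67e+15) s
T ≈ 2.751e+06 s = 31.85 days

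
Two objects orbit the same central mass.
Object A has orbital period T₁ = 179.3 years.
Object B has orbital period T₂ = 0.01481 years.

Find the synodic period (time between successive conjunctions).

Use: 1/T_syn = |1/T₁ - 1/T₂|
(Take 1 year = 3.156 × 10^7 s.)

Convert to SI: T₁ = 179.3 years = 5.65871e+09 s; T₂ = 0.01481 years = 467404 s.
T_syn = |T₁ · T₂ / (T₁ − T₂)|.
T_syn = |5.65871e+09 · 467404 / (5.65871e+09 − 467404)| s ≈ 4.674e+05 s = 0.01481 years.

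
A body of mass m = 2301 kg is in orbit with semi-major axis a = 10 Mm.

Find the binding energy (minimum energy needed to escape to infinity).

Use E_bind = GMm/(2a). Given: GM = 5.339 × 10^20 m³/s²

Convert to SI: a = 10 Mm = 1e+07 m.
Total orbital energy is E = −GMm/(2a); binding energy is E_bind = −E = GMm/(2a).
E_bind = 5.339e+20 · 2301 / (2 · 1e+07) J ≈ 6.143e+16 J = 61.43 PJ.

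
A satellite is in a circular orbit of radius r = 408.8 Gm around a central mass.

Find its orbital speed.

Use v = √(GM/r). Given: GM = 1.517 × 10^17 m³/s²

Convert to SI: r = 408.8 Gm = 4.088e+11 m.
For a circular orbit, gravity supplies the centripetal force, so v = √(GM / r).
v = √(1.517e+17 / 4.088e+11) m/s ≈ 609.2 m/s = 609.2 m/s.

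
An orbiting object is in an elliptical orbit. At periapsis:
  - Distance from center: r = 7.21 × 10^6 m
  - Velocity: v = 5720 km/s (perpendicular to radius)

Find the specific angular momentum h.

Convert to SI: v = 5720 km/s = 5.72e+06 m/s.
With v perpendicular to r, h = r · v.
h = 7.21e+06 · 5.72e+06 m²/s ≈ 4.124e+13 m²/s.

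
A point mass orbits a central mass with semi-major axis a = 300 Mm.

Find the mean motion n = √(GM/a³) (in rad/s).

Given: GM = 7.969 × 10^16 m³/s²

Convert to SI: a = 300 Mm = 3e+08 m.
n = √(GM / a³).
n = √(7.969e+16 / (3e+08)³) rad/s ≈ 5.433e-05 rad/s.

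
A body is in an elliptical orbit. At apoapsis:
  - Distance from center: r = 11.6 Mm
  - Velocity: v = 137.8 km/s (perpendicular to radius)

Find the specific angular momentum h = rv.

Convert to SI: r = 11.6 Mm = 1.16e+07 m; v = 137.8 km/s = 137800 m/s.
With v perpendicular to r, h = r · v.
h = 1.16e+07 · 137800 m²/s ≈ 1.598e+12 m²/s.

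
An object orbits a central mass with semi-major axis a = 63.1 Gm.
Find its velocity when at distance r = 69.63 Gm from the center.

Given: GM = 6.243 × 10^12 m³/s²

Convert to SI: a = 63.1 Gm = 6.31e+10 m; r = 69.63 Gm = 6.963e+10 m.
Vis-viva: v = √(GM · (2/r − 1/a)).
2/r − 1/a = 2/6.963e+10 − 1/6.31e+10 = 1.28754e-11 m⁻¹.
v = √(6.243e+12 · 1.28754e-11) m/s ≈ 8.966 m/s = 8.966 m/s.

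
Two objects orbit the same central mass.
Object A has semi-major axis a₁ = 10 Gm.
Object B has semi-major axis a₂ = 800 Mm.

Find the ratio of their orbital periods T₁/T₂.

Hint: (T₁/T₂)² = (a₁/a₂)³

Convert to SI: a₁ = 10 Gm = 1e+10 m; a₂ = 800 Mm = 8e+08 m.
From Kepler's third law, (T₁/T₂)² = (a₁/a₂)³, so T₁/T₂ = (a₁/a₂)^(3/2).
a₁/a₂ = 1e+10 / 8e+08 = 12.5.
T₁/T₂ = (12.5)^(3/2) ≈ 44.19.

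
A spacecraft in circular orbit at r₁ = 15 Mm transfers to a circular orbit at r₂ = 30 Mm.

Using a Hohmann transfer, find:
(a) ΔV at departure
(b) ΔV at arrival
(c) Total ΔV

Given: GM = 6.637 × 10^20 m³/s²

Convert to SI: r₁ = 15 Mm = 1.5e+07 m; r₂ = 30 Mm = 3e+07 m.
Transfer semi-major axis: a_t = (r₁ + r₂)/2 = (1.5e+07 + 3e+07)/2 = 2.25e+07 m.
Circular speeds: v₁ = √(GM/r₁) = 6.65182e+06 m/s, v₂ = √(GM/r₂) = 4.70354e+06 m/s.
Transfer speeds (vis-viva v² = GM(2/r − 1/a_t)): v₁ᵗ = 7.68086e+06 m/s, v₂ᵗ = 3.84043e+06 m/s.
(a) ΔV₁ = |v₁ᵗ − v₁| ≈ 1.029e+06 m/s = 1029 km/s.
(b) ΔV₂ = |v₂ − v₂ᵗ| ≈ 8.631e+05 m/s = 863.1 km/s.
(c) ΔV_total = ΔV₁ + ΔV₂ ≈ 1.892e+06 m/s = 1892 km/s.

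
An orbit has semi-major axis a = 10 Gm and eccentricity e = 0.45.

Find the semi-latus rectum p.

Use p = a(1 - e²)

Convert to SI: a = 10 Gm = 1e+10 m.
p = a (1 − e²).
p = 1e+10 · (1 − (0.45)²) = 1e+10 · 0.7975 ≈ 7.975e+09 m = 7.975 Gm.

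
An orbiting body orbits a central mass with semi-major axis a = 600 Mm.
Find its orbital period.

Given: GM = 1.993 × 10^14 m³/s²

Convert to SI: a = 600 Mm = 6e+08 m.
Kepler's third law: T = 2π √(a³ / GM).
Substituting a = 6e+08 m and GM = 1.993e+14 m³/s²:
T = 2π √((6e+08)³ / 1.993e+14) s
T ≈ 6.541e+06 s = 75.71 days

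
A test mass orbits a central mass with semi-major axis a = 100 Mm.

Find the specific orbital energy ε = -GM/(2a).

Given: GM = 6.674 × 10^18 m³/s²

Convert to SI: a = 100 Mm = 1e+08 m.
ε = −GM / (2a).
ε = −6.674e+18 / (2 · 1e+08) J/kg ≈ -3.337e+10 J/kg = -33.37 GJ/kg.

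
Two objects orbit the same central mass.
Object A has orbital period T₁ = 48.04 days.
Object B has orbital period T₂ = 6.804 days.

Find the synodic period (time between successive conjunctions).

Convert to SI: T₁ = 48.04 days = 4.15066e+06 s; T₂ = 6.804 days = 587866 s.
T_syn = |T₁ · T₂ / (T₁ − T₂)|.
T_syn = |4.15066e+06 · 587866 / (4.15066e+06 − 587866)| s ≈ 6.849e+05 s = 7.927 days.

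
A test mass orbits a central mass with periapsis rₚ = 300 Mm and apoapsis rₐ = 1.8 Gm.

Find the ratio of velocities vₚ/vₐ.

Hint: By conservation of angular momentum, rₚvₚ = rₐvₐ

Convert to SI: rₚ = 300 Mm = 3e+08 m; rₐ = 1.8 Gm = 1.8e+09 m.
Conservation of angular momentum gives rₚvₚ = rₐvₐ, so vₚ/vₐ = rₐ/rₚ.
vₚ/vₐ = 1.8e+09 / 3e+08 ≈ 6.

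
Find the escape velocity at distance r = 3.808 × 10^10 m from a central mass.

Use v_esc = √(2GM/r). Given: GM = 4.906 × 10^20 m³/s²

Escape velocity comes from setting total energy to zero: ½v² − GM/r = 0 ⇒ v_esc = √(2GM / r).
v_esc = √(2 · 4.906e+20 / 3.808e+10) m/s ≈ 1.605e+05 m/s = 160.5 km/s.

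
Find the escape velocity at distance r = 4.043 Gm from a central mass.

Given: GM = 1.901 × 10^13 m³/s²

Convert to SI: r = 4.043 Gm = 4.043e+09 m.
Escape velocity comes from setting total energy to zero: ½v² − GM/r = 0 ⇒ v_esc = √(2GM / r).
v_esc = √(2 · 1.901e+13 / 4.043e+09) m/s ≈ 96.97 m/s = 96.97 m/s.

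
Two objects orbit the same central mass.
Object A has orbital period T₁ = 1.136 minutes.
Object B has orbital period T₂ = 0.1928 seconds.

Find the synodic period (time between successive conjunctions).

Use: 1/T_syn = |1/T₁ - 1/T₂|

Convert to SI: T₁ = 1.136 minutes = 68.16 s.
T_syn = |T₁ · T₂ / (T₁ − T₂)|.
T_syn = |68.16 · 0.1928 / (68.16 − 0.1928)| s ≈ 0.1933 s = 0.1933 seconds.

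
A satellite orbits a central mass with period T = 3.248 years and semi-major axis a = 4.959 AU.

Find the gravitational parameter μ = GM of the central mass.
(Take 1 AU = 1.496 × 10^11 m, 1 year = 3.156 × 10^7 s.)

Convert to SI: T = 3.248 years = 1.02507e+08 s; a = 4.959 AU = 7.41866e+11 m.
GM = 4π² · a³ / T².
GM = 4π² · (7.41866e+11)³ / (1.02507e+08)² m³/s² ≈ 1.534e+21 m³/s² = 1.534 × 10^21 m³/s².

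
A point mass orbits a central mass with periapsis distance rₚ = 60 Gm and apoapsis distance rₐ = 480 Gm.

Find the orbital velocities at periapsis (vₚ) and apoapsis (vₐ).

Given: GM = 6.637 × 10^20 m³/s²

Convert to SI: rₚ = 60 Gm = 6e+10 m; rₐ = 480 Gm = 4.8e+11 m.
Use the vis-viva equation v² = GM(2/r − 1/a) with a = (rₚ + rₐ)/2 = (6e+10 + 4.8e+11)/2 = 2.7e+11 m.
vₚ = √(GM · (2/rₚ − 1/a)) = √(6.637e+20 · (2/6e+10 − 1/2.7e+11)) m/s ≈ 1.402e+05 m/s = 140.2 km/s.
vₐ = √(GM · (2/rₐ − 1/a)) = √(6.637e+20 · (2/4.8e+11 − 1/2.7e+11)) m/s ≈ 1.753e+04 m/s = 17.53 km/s.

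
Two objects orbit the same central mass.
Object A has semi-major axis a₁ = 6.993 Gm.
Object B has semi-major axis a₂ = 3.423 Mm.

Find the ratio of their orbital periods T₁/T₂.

Convert to SI: a₁ = 6.993 Gm = 6.993e+09 m; a₂ = 3.423 Mm = 3.423e+06 m.
From Kepler's third law, (T₁/T₂)² = (a₁/a₂)³, so T₁/T₂ = (a₁/a₂)^(3/2).
a₁/a₂ = 6.993e+09 / 3.423e+06 = 2042.94.
T₁/T₂ = (2042.94)^(3/2) ≈ 9.234e+04.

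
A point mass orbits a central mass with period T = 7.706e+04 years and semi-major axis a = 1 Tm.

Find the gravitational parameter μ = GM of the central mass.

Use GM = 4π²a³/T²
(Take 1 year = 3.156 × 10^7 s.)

Convert to SI: T = 7.706e+04 years = 2.43201e+12 s; a = 1 Tm = 1e+12 m.
GM = 4π² · a³ / T².
GM = 4π² · (1e+12)³ / (2.43201e+12)² m³/s² ≈ 6.675e+12 m³/s² = 6.675 × 10^12 m³/s².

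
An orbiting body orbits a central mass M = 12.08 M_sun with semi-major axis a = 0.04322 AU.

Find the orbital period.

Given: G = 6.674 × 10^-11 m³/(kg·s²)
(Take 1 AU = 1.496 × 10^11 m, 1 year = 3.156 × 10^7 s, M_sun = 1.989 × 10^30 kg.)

Convert to SI: a = 0.04322 AU = 6.46571e+09 m; M = 12.08 M_sun = 2.40271e+31 kg.
GM = G · M = 6.674e-11 · 2.40271e+31 = 1.60357e+21 m³/s².
Kepler's third law: T = 2π √(a³ / GM).
Substituting a = 6.46571e+09 m and GM = 1.60357e+21 m³/s²:
T = 2π √((6.46571e+09)³ / 1.60357e+21) s
T ≈ 8.158e+04 s = 0.002585 years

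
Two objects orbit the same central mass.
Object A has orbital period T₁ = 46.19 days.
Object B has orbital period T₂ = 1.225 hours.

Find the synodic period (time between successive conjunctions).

Convert to SI: T₁ = 46.19 days = 3.99082e+06 s; T₂ = 1.225 hours = 4410 s.
T_syn = |T₁ · T₂ / (T₁ − T₂)|.
T_syn = |3.99082e+06 · 4410 / (3.99082e+06 − 4410)| s ≈ 4415 s = 1.226 hours.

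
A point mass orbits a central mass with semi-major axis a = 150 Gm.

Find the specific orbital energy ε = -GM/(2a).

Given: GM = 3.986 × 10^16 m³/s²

Convert to SI: a = 150 Gm = 1.5e+11 m.
ε = −GM / (2a).
ε = −3.986e+16 / (2 · 1.5e+11) J/kg ≈ -1.329e+05 J/kg = -132.9 kJ/kg.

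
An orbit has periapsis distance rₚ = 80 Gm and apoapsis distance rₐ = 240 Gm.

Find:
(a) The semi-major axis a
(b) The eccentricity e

Convert to SI: rₚ = 80 Gm = 8e+10 m; rₐ = 240 Gm = 2.4e+11 m.
(a) a = (rₚ + rₐ) / 2 = (8e+10 + 2.4e+11) / 2 ≈ 1.6e+11 m = 160 Gm.
(b) e = (rₐ − rₚ) / (rₐ + rₚ) = (2.4e+11 − 8e+10) / (2.4e+11 + 8e+10) ≈ 0.5.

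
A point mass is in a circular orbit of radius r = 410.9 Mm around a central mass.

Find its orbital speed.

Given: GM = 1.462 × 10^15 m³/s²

Convert to SI: r = 410.9 Mm = 4.109e+08 m.
For a circular orbit, gravity supplies the centripetal force, so v = √(GM / r).
v = √(1.462e+15 / 4.109e+08) m/s ≈ 1886 m/s = 1.886 km/s.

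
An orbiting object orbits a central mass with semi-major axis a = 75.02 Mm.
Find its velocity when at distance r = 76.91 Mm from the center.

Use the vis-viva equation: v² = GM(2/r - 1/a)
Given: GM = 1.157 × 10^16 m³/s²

Convert to SI: a = 75.02 Mm = 7.502e+07 m; r = 76.91 Mm = 7.691e+07 m.
Vis-viva: v = √(GM · (2/r − 1/a)).
2/r − 1/a = 2/7.691e+07 − 1/7.502e+07 = 1.26746e-08 m⁻¹.
v = √(1.157e+16 · 1.26746e-08) m/s ≈ 1.211e+04 m/s = 12.11 km/s.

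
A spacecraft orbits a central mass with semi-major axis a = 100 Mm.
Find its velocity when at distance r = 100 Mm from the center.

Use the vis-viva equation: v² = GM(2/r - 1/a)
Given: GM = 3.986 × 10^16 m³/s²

Convert to SI: a = 100 Mm = 1e+08 m; r = 100 Mm = 1e+08 m.
Vis-viva: v = √(GM · (2/r − 1/a)).
2/r − 1/a = 2/1e+08 − 1/1e+08 = 1e-08 m⁻¹.
v = √(3.986e+16 · 1e-08) m/s ≈ 1.996e+04 m/s = 19.96 km/s.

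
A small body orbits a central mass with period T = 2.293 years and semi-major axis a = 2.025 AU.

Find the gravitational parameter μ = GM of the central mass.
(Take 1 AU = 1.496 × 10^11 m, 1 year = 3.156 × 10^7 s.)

Convert to SI: T = 2.293 years = 7.23671e+07 s; a = 2.025 AU = 3.0294e+11 m.
GM = 4π² · a³ / T².
GM = 4π² · (3.0294e+11)³ / (7.23671e+07)² m³/s² ≈ 2.096e+20 m³/s² = 2.096 × 10^20 m³/s².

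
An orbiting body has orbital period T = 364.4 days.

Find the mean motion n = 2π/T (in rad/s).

Convert to SI: T = 364.4 days = 3.14842e+07 s.
n = 2π / T.
n = 2π / 3.14842e+07 s ≈ 1.996e-07 rad/s.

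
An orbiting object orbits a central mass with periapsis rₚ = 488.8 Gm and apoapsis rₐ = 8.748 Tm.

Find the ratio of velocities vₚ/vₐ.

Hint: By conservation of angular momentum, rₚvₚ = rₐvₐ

Convert to SI: rₚ = 488.8 Gm = 4.888e+11 m; rₐ = 8.748 Tm = 8.748e+12 m.
Conservation of angular momentum gives rₚvₚ = rₐvₐ, so vₚ/vₐ = rₐ/rₚ.
vₚ/vₐ = 8.748e+12 / 4.888e+11 ≈ 17.9.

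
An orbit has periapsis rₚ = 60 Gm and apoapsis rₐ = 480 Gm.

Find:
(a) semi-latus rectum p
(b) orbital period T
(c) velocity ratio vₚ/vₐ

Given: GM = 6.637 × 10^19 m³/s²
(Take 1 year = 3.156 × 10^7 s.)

Convert to SI: rₚ = 60 Gm = 6e+10 m; rₐ = 480 Gm = 4.8e+11 m.
(a) From a = (rₚ + rₐ)/2 = 2.7e+11 m and e = (rₐ − rₚ)/(rₐ + rₚ) = 0.777778, p = a(1 − e²) = 2.7e+11 · (1 − (0.777778)²) ≈ 1.067e+11 m
(b) With a = (rₚ + rₐ)/2 = 2.7e+11 m, T = 2π √(a³/GM) = 2π √((2.7e+11)³/6.637e+19) s ≈ 1.082e+08 s
(c) Conservation of angular momentum (rₚvₚ = rₐvₐ) gives vₚ/vₐ = rₐ/rₚ = 4.8e+11/6e+10 ≈ 8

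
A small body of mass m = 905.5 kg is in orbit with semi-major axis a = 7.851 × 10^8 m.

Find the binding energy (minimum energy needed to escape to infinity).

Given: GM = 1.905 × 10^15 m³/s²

Total orbital energy is E = −GMm/(2a); binding energy is E_bind = −E = GMm/(2a).
E_bind = 1.905e+15 · 905.5 / (2 · 7.851e+08) J ≈ 1.099e+09 J = 1.099 GJ.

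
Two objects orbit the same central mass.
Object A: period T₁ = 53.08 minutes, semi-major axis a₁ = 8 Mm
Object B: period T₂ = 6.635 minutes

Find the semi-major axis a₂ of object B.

Convert to SI: T₁ = 53.08 minutes = 3184.8 s; a₁ = 8 Mm = 8e+06 m; T₂ = 6.635 minutes = 398.1 s.
Kepler's third law: (T₁/T₂)² = (a₁/a₂)³ ⇒ a₂ = a₁ · (T₂/T₁)^(2/3).
T₂/T₁ = 398.1 / 3184.8 = 0.125.
a₂ = 8e+06 · (0.125)^(2/3) m ≈ 2e+06 m = 2 Mm.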